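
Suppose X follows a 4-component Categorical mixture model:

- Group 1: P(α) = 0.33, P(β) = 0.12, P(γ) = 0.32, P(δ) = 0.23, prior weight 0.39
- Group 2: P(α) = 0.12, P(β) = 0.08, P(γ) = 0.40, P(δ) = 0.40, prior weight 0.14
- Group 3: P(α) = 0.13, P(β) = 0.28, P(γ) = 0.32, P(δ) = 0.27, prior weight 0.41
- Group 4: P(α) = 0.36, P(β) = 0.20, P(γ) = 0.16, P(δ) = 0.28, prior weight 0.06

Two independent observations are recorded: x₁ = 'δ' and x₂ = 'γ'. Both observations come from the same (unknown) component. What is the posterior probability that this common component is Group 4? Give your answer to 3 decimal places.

Apply Bayes' rule: the posterior for each component is proportional to its prior times its likelihood at x.
Since both observations come from the same component, the likelihood for component k is f_k(x₁)·f_k(x₂).
  p_1 = [0.23] × [0.32] = 0.0736
  p_2 = [0.4] × [0.4] = 0.16
  p_3 = [0.27] × [0.32] = 0.0864
  p_4 = [0.28] × [0.16] = 0.0448
Unnormalised posteriors:
  w_1·p_1 = 0.39 × 0.0736 = 0.028704
  w_2·p_2 = 0.14 × 0.16 = 0.0224
  w_3·p_3 = 0.41 × 0.0864 = 0.035424
  w_4·p_4 = 0.06 × 0.0448 = 0.002688
Evidence: 0.028704 + 0.0224 + 0.035424 + 0.002688 = 0.089216
P(Group 4 | x₁,x₂) ≈ 0.030

0.030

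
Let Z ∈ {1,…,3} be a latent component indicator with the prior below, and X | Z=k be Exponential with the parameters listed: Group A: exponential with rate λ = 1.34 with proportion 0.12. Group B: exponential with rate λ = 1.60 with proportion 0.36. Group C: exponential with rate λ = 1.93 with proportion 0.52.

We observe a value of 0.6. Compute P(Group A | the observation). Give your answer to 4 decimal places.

P(component k | x) = w_k·f_k(x) / marginal(x), where marginal(x) = Σ_j w_j·f_j(x).
Evaluate each component's likelihood at the observed value:
  f_A = 0.599697
  f_B = 0.612629
  f_C = 0.60624
Multiply by the mixture weights:
  w_A·f_A = 0.12 × 0.599697 = 0.0719637
  w_B·f_B = 0.36 × 0.612629 = 0.220546
  w_C·f_C = 0.52 × 0.60624 = 0.315245
Normaliser: 0.0719637 + 0.220546 + 0.315245 = 0.607755
So the posterior for Group A is 0.0719637 / 0.607755 ≈ 0.1184.

0.1184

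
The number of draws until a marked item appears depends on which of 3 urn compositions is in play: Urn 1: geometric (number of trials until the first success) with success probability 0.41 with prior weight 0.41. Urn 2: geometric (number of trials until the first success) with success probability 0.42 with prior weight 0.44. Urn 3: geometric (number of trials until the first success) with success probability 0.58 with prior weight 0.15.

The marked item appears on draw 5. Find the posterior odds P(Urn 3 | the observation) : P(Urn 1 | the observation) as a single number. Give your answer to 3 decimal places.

Only the two components matter; the odds are (π_i f_i(x)) / (π_j f_j(x)).
Evaluate each component's likelihood at the observed value:
  L_1 = 0.41·(1−0.41)^4 = 0.41·0.121174 = 0.0496812
  L_2 = 0.42·(1−0.42)^4 = 0.42·0.113165 = 0.0475293
  L_3 = 0.58·(1−0.58)^4 = 0.58·0.031117 = 0.0180478
0.00270718 / 0.0203693 ≈ 0.133

0.133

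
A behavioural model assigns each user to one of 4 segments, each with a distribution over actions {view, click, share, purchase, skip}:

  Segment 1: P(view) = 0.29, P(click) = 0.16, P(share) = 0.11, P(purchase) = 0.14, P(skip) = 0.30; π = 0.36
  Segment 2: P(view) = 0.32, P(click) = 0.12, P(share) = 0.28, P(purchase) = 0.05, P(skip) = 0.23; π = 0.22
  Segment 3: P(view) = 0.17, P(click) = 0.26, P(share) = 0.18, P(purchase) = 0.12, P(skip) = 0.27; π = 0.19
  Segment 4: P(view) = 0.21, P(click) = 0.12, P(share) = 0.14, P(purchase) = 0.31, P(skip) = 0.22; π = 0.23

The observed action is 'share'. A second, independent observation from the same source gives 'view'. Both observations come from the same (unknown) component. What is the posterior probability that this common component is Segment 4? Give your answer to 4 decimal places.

Apply Bayes' rule: the posterior for each component is proportional to its prior times its likelihood at x.
Since both observations come from the same component, the likelihood for component k is f_k(x₁)·f_k(x₂).
  p_1 = [P(share | comp) = 0.11] × [0.29] = 0.0319
  p_2 = [P(share | comp) = 0.28] × [0.32] = 0.0896
  p_3 = [P(share | comp) = 0.18] × [0.17] = 0.0306
  p_4 = [P(share | comp) = 0.14] × [0.21] = 0.0294
Weight by the priors:
  π_1·p_1 = 0.36 × 0.0319 = 0.011484
  π_2·p_2 = 0.22 × 0.0896 = 0.019712
  π_3·p_3 = 0.19 × 0.0306 = 0.005814
  π_4·p_4 = 0.23 × 0.0294 = 0.006762
Evidence: 0.011484 + 0.019712 + 0.005814 + 0.006762 = 0.043772
P(Segment 4 | x) ≈ 0.1545

0.1545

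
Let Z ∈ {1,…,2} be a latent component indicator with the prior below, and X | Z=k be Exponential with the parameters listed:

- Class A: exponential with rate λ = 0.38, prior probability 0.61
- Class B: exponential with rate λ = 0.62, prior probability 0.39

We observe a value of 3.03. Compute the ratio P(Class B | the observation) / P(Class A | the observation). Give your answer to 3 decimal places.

Posterior odds = (π_i f_i(x)) / (π_j f_j(x)); the normalising sum cancels.
Evaluate each component's likelihood at the observed value:
  L_A = 0.38·e^(−0.38·3.03) = 0.38·e^(−1.1514) = 0.120154
  L_B = 0.62·e^(−0.62·3.03) = 0.62·e^(−1.8786) = 0.0947384
Posterior odds = (π_B·L_B) / (π_A·L_A) = (0.39·0.0947384) / (0.61·0.120154) = 0.036948 / 0.0732937 ≈ 0.504

0.504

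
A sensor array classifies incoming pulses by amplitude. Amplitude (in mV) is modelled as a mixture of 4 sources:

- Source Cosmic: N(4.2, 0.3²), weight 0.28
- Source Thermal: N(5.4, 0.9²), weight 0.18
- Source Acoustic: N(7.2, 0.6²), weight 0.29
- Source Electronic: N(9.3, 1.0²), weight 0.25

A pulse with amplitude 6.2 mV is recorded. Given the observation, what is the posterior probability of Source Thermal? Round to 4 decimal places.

Apply Bayes' rule: the posterior for each component is proportional to its prior times its likelihood at x.
Normal densities:
  f_Cosmic = 2.9703e-10
  f_Thermal = 0.298603
  f_Acoustic = 0.165795
  f_Electronic = 0.00326682
Unnormalised posteriors:
  P(Z=Cosmic)·f_Cosmic = 0.28 × 2.9703e-10 = 8.31684e-11
  P(Z=Thermal)·f_Thermal = 0.18 × 0.298603 = 0.0537486
  P(Z=Acoustic)·f_Acoustic = 0.29 × 0.165795 = 0.0480806
  P(Z=Electronic)·f_Electronic = 0.25 × 0.00326682 = 0.000816705
Denominator: 8.31684e-11 + 0.0537486 + 0.0480806 + 0.000816705 = 0.102646
P(Source Thermal | 6.2 mV) = 0.0537486 / 0.102646 ≈ 0.5236

0.5236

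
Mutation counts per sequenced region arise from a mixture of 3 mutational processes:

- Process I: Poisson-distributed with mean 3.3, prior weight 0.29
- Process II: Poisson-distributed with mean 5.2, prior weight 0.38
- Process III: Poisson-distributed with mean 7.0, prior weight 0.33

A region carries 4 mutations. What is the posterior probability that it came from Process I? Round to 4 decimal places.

0.3600

Apply Bayes' rule: the posterior for each component is proportional to its prior times its likelihood at x.
Evaluate each component's likelihood at the observed value:
  L_I = 0.182252
  L_II = 0.168063
  L_III = 0.0912262
Weight by the priors:
  π_I·L_I = 0.29 × 0.182252 = 0.0528531
  π_II·L_II = 0.38 × 0.168063 = 0.0638638
  π_III·L_III = 0.33 × 0.0912262 = 0.0301046
Denominator: 0.0528531 + 0.0638638 + 0.0301046 = 0.146822
So the posterior for Process I is 0.0528531 / 0.146822 ≈ 0.3600.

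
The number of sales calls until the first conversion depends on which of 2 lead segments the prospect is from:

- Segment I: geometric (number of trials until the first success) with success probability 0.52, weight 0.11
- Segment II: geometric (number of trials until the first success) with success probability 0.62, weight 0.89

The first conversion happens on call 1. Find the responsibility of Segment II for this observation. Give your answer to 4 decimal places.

P(component k | x) = π_k·f_k(x) / marginal(x), where marginal(x) = Σ_j π_j·f_j(x).
Evaluate each component's likelihood at the observed value:
  p_I = 0.52·(1−0.52)^0 = 0.52·1 = 0.52
  p_II = 0.62·(1−0.62)^0 = 0.62·1 = 0.62
Weight by the priors:
  π_I·p_I = 0.11 × 0.52 = 0.0572
  π_II·p_II = 0.89 × 0.62 = 0.5518
Sum: 0.0572 + 0.5518 = 0.609
Responsibility of Segment II: 0.5518 / 0.609 ≈ 0.9061

0.9061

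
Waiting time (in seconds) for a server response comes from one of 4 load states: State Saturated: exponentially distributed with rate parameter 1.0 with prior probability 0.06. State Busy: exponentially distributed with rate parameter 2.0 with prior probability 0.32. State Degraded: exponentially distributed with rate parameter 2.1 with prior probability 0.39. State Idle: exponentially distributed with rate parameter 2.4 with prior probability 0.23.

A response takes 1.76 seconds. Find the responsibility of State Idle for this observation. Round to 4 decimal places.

0.1401

Posterior ∝ prior × likelihood, so P(k | x) ∝ π_k f_k(x); normalise over all components.
Exponential densities:
  f_Saturated = 0.172045
  f_Busy = 0.0591989
  f_Degraded = 0.0521275
  f_Idle = 0.0351359
Weight by the priors:
  π_Saturated·f_Saturated = 0.06 × 0.172045 = 0.0103227
  π_Busy·f_Busy = 0.32 × 0.0591989 = 0.0189436
  π_Degraded·f_Degraded = 0.39 × 0.0521275 = 0.0203297
  π_Idle·f_Idle = 0.23 × 0.0351359 = 0.00808126
Denominator: 0.0103227 + 0.0189436 + 0.0203297 + 0.00808126 = 0.0576773
P(State Idle | 1.76 seconds) ≈ 0.1401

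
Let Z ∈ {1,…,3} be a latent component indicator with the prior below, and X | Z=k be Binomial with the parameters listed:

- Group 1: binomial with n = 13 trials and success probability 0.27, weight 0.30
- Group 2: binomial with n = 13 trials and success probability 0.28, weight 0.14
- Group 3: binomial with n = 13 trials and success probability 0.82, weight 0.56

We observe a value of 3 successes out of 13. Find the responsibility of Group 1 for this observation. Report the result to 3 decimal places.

0.688

By Bayes' theorem, P(k | x) = P(Z=k) f_k(x) / Σ_j P(Z=j) f_j(x).
Component likelihoods at x = 3 successes out of 13:
  L_1 = C(13,3)·0.27^3·0.73^10 = 286·0.019683·0.0429763 = 0.241928
  L_2 = C(13,3)·0.28^3·0.72^10 = 286·0.021952·0.0374391 = 0.235053
  L_3 = C(13,3)·0.82^3·0.18^10 = 286·0.551368·3.57047e-08 = 5.63031e-06
Weight by the priors:
  P(Z=1)·L_1 = 0.30 × 0.241928 = 0.0725784
  P(Z=2)·L_2 = 0.14 × 0.235053 = 0.0329074
  P(Z=3)·L_3 = 0.56 × 5.63031e-06 = 3.15298e-06
Denominator: 0.0725784 + 0.0329074 + 3.15298e-06 = 0.105489
P(Group 1 | 3 successes out of 13) ≈ 0.688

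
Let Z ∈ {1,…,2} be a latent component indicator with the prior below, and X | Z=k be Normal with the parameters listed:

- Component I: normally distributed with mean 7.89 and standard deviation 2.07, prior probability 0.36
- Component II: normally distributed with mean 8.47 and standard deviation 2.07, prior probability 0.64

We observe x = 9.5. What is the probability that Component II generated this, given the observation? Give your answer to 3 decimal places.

0.680

The responsibility of component k is π_k f_k(x) divided by Σ_j π_j f_j(x).
Normal densities:
  f_I = 0.142423
  f_II = 0.170285
Unnormalised posteriors:
  π_I·f_I = 0.36 × 0.142423 = 0.0512722
  π_II·f_II = 0.64 × 0.170285 = 0.108982
Sum: 0.0512722 + 0.108982 = 0.160254
Responsibility of Component II: 0.108982 / 0.160254 ≈ 0.680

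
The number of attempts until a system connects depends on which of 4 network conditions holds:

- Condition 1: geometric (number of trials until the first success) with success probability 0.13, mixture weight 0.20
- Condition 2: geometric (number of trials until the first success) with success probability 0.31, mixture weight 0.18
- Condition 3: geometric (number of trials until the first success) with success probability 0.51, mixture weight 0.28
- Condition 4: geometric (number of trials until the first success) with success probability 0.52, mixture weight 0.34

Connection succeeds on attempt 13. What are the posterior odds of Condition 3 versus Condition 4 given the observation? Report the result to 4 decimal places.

Posterior odds = (P(Z=i) f_i(x)) / (P(Z=j) f_j(x)); the normalising sum cancels.
Evaluate each component's likelihood at the observed value:
  L_1 = 0.13·(1−0.13)^12 = 0.13·0.188032 = 0.0244441
  L_2 = 0.31·(1−0.31)^12 = 0.31·0.0116463 = 0.00361036
  L_3 = 0.51·(1−0.51)^12 = 0.51·0.000191581 = 9.77064e-05
  L_4 = 0.52·(1−0.52)^12 = 0.52·0.000149587 = 7.77854e-05
2.73578e-05 / 2.6447e-05 ≈ 1.0344

1.0344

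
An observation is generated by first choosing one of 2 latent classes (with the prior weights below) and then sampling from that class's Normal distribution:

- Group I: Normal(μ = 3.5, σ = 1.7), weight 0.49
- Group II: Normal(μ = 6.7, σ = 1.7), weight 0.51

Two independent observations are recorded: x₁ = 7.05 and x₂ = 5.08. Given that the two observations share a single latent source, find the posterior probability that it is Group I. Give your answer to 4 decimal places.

The responsibility of component k is π_k f_k(x) divided by Σ_j π_j f_j(x).
Since both observations come from the same component, the likelihood for component k is f_k(x₁)·f_k(x₂).
  L_I = [(1/(1.7·√(2π)))·exp(−(7.05−3.5)²/(2·1.7²)) = 0.234672·exp(-2.18036) = 0.026518] × [0.152366] = 0.00404045
  L_II = [(1/(1.7·√(2π)))·exp(−(7.05−6.7)²/(2·1.7²)) = 0.234672·exp(-0.02119) = 0.229751] × [0.149029] = 0.0342395
Multiply by the mixture weights:
  π_I·L_I = 0.49 × 0.00404045 = 0.00197982
  π_II·L_II = 0.51 × 0.0342395 = 0.0174621
Sum: 0.00197982 + 0.0174621 = 0.019442
Responsibility of Group I: 0.00197982 / 0.019442 ≈ 0.1018

0.1018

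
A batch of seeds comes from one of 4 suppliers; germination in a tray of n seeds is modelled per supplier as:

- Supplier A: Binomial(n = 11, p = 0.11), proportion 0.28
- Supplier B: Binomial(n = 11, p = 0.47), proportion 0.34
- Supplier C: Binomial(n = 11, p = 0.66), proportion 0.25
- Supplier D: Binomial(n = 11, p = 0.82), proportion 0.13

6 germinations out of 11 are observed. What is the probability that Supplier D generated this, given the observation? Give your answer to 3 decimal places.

0.029

Posterior ∝ prior × likelihood, so P(k | x) ∝ π_k f_k(x); normalise over all components.
Evaluate each component's likelihood at the observed value:
  p_A = C(11,6)·0.11^6·0.89^5 = 462·1.77156e-06·0.558406 = 0.000457034
  p_B = C(11,6)·0.47^6·0.53^5 = 462·0.0107792·0.0418195 = 0.208261
  p_C = C(11,6)·0.66^6·0.34^5 = 462·0.082654·0.00454354 = 0.1735
  p_D = C(11,6)·0.82^6·0.18^5 = 462·0.304007·0.000188957 = 0.0265392
Prior × likelihood for each component:
  π_A·p_A = 0.28 × 0.000457034 = 0.000127969
  π_B·p_B = 0.34 × 0.208261 = 0.0708088
  π_C·p_C = 0.25 × 0.1735 = 0.0433751
  π_D·p_D = 0.13 × 0.0265392 = 0.00345009
Normaliser: 0.000127969 + 0.0708088 + 0.0433751 + 0.00345009 = 0.117762
Responsibility of Supplier D: 0.00345009 / 0.117762 ≈ 0.029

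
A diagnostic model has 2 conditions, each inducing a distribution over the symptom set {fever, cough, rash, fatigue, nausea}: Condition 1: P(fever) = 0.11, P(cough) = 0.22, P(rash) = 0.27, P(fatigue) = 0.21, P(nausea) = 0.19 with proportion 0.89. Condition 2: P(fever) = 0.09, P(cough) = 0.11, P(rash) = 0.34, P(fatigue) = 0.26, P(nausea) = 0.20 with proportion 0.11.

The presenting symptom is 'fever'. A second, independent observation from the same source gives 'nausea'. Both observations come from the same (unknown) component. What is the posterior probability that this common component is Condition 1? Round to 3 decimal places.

0.904

The responsibility of component k is π_k f_k(x) divided by Σ_j π_j f_j(x).
Since both observations come from the same component, the likelihood for component k is f_k(x₁)·f_k(x₂).
  L_1 = [P(fever | comp) = 0.11] × [0.19] = 0.0209
  L_2 = [P(fever | comp) = 0.09] × [0.2] = 0.018
Multiply by the mixture weights:
  π_1·L_1 = 0.89 × 0.0209 = 0.018601
  π_2·L_2 = 0.11 × 0.018 = 0.00198
Sum: 0.018601 + 0.00198 = 0.020581
Responsibility of Condition 1: 0.018601 / 0.020581 ≈ 0.904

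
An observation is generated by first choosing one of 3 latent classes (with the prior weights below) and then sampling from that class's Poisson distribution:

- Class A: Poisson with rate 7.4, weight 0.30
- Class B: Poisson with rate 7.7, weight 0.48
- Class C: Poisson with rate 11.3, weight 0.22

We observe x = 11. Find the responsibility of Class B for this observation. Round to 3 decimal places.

0.417

Posterior ∝ prior × likelihood, so P(k | x) ∝ P(Z=k) f_k(x); normalise over all components.
Evaluate each component's likelihood at the observed value:
  f_A = 0.0557974
  f_B = 0.0639992
  f_C = 0.118899
Weight by the priors:
  P(Z=A)·f_A = 0.30 × 0.0557974 = 0.0167392
  P(Z=B)·f_B = 0.48 × 0.0639992 = 0.0307196
  P(Z=C)·f_C = 0.22 × 0.118899 = 0.0261579
Normaliser: 0.0167392 + 0.0307196 + 0.0261579 = 0.0736167
P(Class B | the observation) = 0.0307196 / 0.0736167 ≈ 0.417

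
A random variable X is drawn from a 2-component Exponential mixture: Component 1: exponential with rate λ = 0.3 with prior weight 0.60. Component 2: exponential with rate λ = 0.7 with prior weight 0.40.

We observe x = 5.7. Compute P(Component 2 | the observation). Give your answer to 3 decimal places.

Posterior ∝ prior × likelihood, so P(k | x) ∝ P(Z=k) f_k(x); normalise over all components.
Evaluate each component's likelihood at the observed value:
  f_1 = 0.0542597
  f_2 = 0.0129498
Unnormalised posteriors:
  P(Z=1)·f_1 = 0.60 × 0.0542597 = 0.0325558
  P(Z=2)·f_2 = 0.40 × 0.0129498 = 0.00517992
Evidence: 0.0325558 + 0.00517992 = 0.0377358
P(Component 2 | data) = 0.00517992 / 0.0377358 ≈ 0.137

0.137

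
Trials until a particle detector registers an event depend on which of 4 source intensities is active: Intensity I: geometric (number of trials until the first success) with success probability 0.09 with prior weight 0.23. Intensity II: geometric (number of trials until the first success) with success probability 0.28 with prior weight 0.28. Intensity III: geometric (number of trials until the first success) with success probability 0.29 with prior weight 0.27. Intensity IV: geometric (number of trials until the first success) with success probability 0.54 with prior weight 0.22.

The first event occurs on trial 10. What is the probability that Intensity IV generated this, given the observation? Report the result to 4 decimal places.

0.0066

P(component k | x) = w_k·f_k(x) / marginal(x), where marginal(x) = Σ_j w_j·f_j(x).
Geometric probabilities:
  f_I = 0.09·(1−0.09)^9 = 0.09·0.42793 = 0.0385137
  f_II = 0.28·(1−0.28)^9 = 0.28·0.0519987 = 0.0145596
  f_III = 0.29·(1−0.29)^9 = 0.29·0.0458485 = 0.0132961
  f_IV = 0.54·(1−0.54)^9 = 0.54·0.00092219 = 0.000497983
Multiply by the mixture weights:
  w_I·f_I = 0.23 × 0.0385137 = 0.00885815
  w_II·f_II = 0.28 × 0.0145596 = 0.0040767
  w_III·f_III = 0.27 × 0.0132961 = 0.00358994
  w_IV·f_IV = 0.22 × 0.000497983 = 0.000109556
Marginal: 0.00885815 + 0.0040767 + 0.00358994 + 0.000109556 = 0.0166343
P(Intensity IV | 10) = 0.000109556 / 0.0166343 ≈ 0.0066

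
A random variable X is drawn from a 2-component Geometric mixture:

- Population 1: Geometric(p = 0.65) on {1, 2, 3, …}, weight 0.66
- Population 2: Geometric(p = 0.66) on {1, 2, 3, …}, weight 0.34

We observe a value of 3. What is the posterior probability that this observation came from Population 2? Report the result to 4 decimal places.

0.3305

P(component k | x) = π_k·f_k(x) / marginal(x), where marginal(x) = Σ_j π_j·f_j(x).
Geometric probabilities:
  f_1 = 0.65·(1−0.65)^2 = 0.65·0.1225 = 0.079625
  f_2 = 0.66·(1−0.66)^2 = 0.66·0.1156 = 0.076296
Multiply by the mixture weights:
  π_1·f_1 = 0.66 × 0.079625 = 0.0525525
  π_2·f_2 = 0.34 × 0.076296 = 0.0259406
Normaliser: 0.0525525 + 0.0259406 = 0.0784931
So the posterior for Population 2 is 0.0259406 / 0.0784931 ≈ 0.3305.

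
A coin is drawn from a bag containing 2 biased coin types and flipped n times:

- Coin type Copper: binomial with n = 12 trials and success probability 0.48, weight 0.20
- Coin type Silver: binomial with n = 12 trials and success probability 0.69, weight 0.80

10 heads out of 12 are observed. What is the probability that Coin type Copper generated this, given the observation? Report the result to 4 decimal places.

The responsibility of component k is π_k f_k(x) divided by Σ_j π_j f_j(x).
Binomial probabilities:
  f_Copper = C(12,10)·0.48^10·0.52^2 = 66·0.000649251·0.2704 = 0.0115868
  f_Silver = C(12,10)·0.69^10·0.31^2 = 66·0.0244619·0.0961 = 0.155152
Unnormalised posteriors:
  π_Copper·f_Copper = 0.20 × 0.0115868 = 0.00231736
  π_Silver·f_Silver = 0.80 × 0.155152 = 0.124122
Evidence: 0.00231736 + 0.124122 = 0.126439
P(Coin type Copper | x) = 0.00231736 / 0.126439 ≈ 0.0183

0.0183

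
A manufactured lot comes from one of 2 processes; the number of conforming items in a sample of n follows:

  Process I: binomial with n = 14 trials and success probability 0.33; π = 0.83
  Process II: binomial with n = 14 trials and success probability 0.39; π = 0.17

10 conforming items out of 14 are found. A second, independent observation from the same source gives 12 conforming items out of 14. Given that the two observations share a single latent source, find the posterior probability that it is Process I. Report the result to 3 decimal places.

By Bayes' theorem, P(k | x) = P(Z=k) f_k(x) / Σ_j P(Z=j) f_j(x).
Since both observations come from the same component, the likelihood for component k is f_k(x₁)·f_k(x₂).
  p_I = [C(14,10)·0.33^10·0.67^4 = 1001·1.53158e-05·0.201511 = 0.00308939] × [6.81331e-05] = 2.1049e-07
  p_II = [C(14,10)·0.39^10·0.61^4 = 1001·8.14041e-05·0.138458 = 0.0112823] × [0.000419253] = 4.73016e-06
Multiply by the mixture weights:
  P(Z=I)·p_I = 0.83 × 2.1049e-07 = 1.74706e-07
  P(Z=II)·p_II = 0.17 × 4.73016e-06 = 8.04127e-07
Normaliser: 1.74706e-07 + 8.04127e-07 = 9.78834e-07
Responsibility of Process I: 1.74706e-07 / 9.78834e-07 ≈ 0.178

0.178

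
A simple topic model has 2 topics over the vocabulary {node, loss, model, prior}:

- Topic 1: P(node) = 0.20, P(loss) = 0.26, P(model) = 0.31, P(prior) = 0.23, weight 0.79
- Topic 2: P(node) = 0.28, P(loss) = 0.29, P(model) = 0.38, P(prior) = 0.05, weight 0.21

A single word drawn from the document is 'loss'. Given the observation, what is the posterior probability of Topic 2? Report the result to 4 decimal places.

P(component k | x) = π_k·f_k(x) / marginal(x), where marginal(x) = Σ_j π_j·f_j(x).
Evaluate each component's likelihood at the observed value:
  f_1 = P(loss | comp) = 0.26
  f_2 = P(loss | comp) = 0.29
Weight by the priors:
  π_1·f_1 = 0.79 × 0.26 = 0.2054
  π_2·f_2 = 0.21 × 0.29 = 0.0609
Evidence: 0.2054 + 0.0609 = 0.2663
So the posterior for Topic 2 is 0.0609 / 0.2663 ≈ 0.2287.

0.2287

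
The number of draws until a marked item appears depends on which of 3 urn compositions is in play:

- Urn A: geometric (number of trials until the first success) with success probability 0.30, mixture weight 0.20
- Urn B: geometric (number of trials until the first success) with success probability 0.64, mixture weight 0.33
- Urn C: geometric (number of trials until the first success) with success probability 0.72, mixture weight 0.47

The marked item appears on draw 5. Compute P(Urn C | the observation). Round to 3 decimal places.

0.104

By Bayes' theorem, P(k | x) = π_k f_k(x) / Σ_j π_j f_j(x).
Geometric probabilities:
  L_A = 0.07203
  L_B = 0.0107495
  L_C = 0.00442552
Multiply by the mixture weights:
  π_A·L_A = 0.20 × 0.07203 = 0.014406
  π_B·L_B = 0.33 × 0.0107495 = 0.00354735
  π_C·L_C = 0.47 × 0.00442552 = 0.00208
Denominator: 0.014406 + 0.00354735 + 0.00208 = 0.0200333
So the posterior for Urn C is 0.00208 / 0.0200333 ≈ 0.104.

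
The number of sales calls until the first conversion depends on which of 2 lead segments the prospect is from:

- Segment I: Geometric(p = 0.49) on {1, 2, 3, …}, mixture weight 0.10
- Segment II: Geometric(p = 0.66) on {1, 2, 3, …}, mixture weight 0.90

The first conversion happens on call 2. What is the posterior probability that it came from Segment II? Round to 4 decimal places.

By Bayes' theorem, P(k | x) = π_k f_k(x) / Σ_j π_j f_j(x).
Evaluate each component's likelihood at the observed value:
  p_I = 0.49·(1−0.49)^1 = 0.49·0.51 = 0.2499
  p_II = 0.66·(1−0.66)^1 = 0.66·0.34 = 0.2244
Unnormalised posteriors:
  π_I·p_I = 0.10 × 0.2499 = 0.02499
  π_II·p_II = 0.90 × 0.2244 = 0.20196
Denominator: 0.02499 + 0.20196 = 0.22695
P(Segment II | 2) = 0.20196 / 0.22695 ≈ 0.8899

0.8899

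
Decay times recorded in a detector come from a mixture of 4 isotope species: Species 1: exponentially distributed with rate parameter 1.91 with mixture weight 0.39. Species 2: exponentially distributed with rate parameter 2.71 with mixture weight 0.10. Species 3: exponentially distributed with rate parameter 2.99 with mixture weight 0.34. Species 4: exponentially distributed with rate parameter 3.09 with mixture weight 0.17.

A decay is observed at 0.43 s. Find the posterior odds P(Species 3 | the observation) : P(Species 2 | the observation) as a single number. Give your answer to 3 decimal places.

3.326

Posterior odds = (π_i f_i(x)) / (π_j f_j(x)); the normalising sum cancels.
Exponential densities:
  p_1 = 1.91·e^(−1.91·0.43) = 1.91·e^(−0.8213) = 0.840132
  p_2 = 2.71·e^(−2.71·0.43) = 2.71·e^(−1.1653) = 0.845057
  p_3 = 2.99·e^(−2.99·0.43) = 2.99·e^(−1.2857) = 0.826606
  p_4 = 3.09·e^(−3.09·0.43) = 3.09·e^(−1.3287) = 0.818298
Posterior odds = (π_3·p_3) / (π_2·p_2) = (0.34·0.826606) / (0.10·0.845057) = 0.281046 / 0.0845057 ≈ 3.326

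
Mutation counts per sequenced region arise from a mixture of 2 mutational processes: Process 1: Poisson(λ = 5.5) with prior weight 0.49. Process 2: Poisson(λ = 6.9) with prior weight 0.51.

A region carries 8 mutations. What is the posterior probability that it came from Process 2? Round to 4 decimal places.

The responsibility of component k is π_k f_k(x) divided by Σ_j π_j f_j(x).
Evaluate each component's likelihood at the observed value:
  L_1 = 0.0848714
  L_2 = 0.128422
Multiply by the mixture weights:
  π_1·L_1 = 0.49 × 0.0848714 = 0.041587
  π_2·L_2 = 0.51 × 0.128422 = 0.0654953
Evidence: 0.041587 + 0.0654953 = 0.107082
P(Process 2 | 8 mutations) ≈ 0.6116

0.6116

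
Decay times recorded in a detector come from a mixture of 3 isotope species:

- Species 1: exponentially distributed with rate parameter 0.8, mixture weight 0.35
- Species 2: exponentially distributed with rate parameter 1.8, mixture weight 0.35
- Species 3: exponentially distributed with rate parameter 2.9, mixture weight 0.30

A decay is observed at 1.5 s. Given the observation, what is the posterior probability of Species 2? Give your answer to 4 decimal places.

By Bayes' theorem, P(k | x) = π_k f_k(x) / Σ_j π_j f_j(x).
Component likelihoods at x = 1.5 s:
  L_1 = 0.8·e^(−0.8·1.5) = 0.8·e^(−1.2000) = 0.240955
  L_2 = 1.8·e^(−1.8·1.5) = 1.8·e^(−2.7000) = 0.12097
  L_3 = 2.9·e^(−2.9·1.5) = 2.9·e^(−4.3500) = 0.0374298
Multiply by the mixture weights:
  π_1·L_1 = 0.35 × 0.240955 = 0.0843344
  π_2·L_2 = 0.35 × 0.12097 = 0.0423395
  π_3·L_3 = 0.30 × 0.0374298 = 0.0112289
Evidence: 0.0843344 + 0.0423395 + 0.0112289 = 0.137903
Responsibility of Species 2: 0.0423395 / 0.137903 ≈ 0.3070

0.3070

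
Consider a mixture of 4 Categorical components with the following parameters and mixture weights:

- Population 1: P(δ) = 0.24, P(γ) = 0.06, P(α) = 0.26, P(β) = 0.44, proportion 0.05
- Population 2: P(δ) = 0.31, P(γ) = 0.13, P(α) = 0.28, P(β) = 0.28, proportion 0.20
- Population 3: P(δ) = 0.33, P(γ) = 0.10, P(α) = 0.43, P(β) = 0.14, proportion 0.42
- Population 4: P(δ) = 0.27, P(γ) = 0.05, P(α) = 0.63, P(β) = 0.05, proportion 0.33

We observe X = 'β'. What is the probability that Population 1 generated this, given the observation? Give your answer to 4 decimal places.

0.1435

The responsibility of component k is π_k f_k(x) divided by Σ_j π_j f_j(x).
Categorical probabilities:
  p_1 = 0.44
  p_2 = 0.28
  p_3 = 0.14
  p_4 = 0.05
Prior × likelihood for each component:
  π_1·p_1 = 0.05 × 0.44 = 0.022
  π_2·p_2 = 0.20 × 0.28 = 0.056
  π_3·p_3 = 0.42 × 0.14 = 0.0588
  π_4·p_4 = 0.33 × 0.05 = 0.0165
Sum: 0.022 + 0.056 + 0.0588 + 0.0165 = 0.1533
Responsibility of Population 1: 0.022 / 0.1533 ≈ 0.1435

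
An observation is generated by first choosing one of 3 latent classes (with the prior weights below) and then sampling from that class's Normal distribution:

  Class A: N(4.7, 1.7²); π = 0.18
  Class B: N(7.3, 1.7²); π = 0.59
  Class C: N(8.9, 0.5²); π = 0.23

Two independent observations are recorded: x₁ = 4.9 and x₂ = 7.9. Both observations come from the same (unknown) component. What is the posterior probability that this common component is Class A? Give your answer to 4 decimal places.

Posterior ∝ prior × likelihood, so P(k | x) ∝ P(Z=k) f_k(x); normalise over all components.
Since both observations come from the same component, the likelihood for component k is f_k(x₁)·f_k(x₂).
  L_A = [(1/(1.7·√(2π)))·exp(−(4.9−4.7)²/(2·1.7²)) = 0.234672·exp(-0.00692) = 0.233054] × [0.0399074] = 0.00930056
  L_B = [(1/(1.7·√(2π)))·exp(−(4.9−7.3)²/(2·1.7²)) = 0.234672·exp(-0.99654) = 0.0866302] × [0.220502] = 0.0191021
  L_C = [(1/(0.5·√(2π)))·exp(−(4.9−8.9)²/(2·0.5²)) = 0.797885·exp(-32.00000) = 1.01045e-14] × [0.107982] = 1.09111e-15
Weight by the priors:
  P(Z=A)·L_A = 0.18 × 0.00930056 = 0.0016741
  P(Z=B)·L_B = 0.59 × 0.0191021 = 0.0112702
  P(Z=C)·L_C = 0.23 × 1.09111e-15 = 2.50955e-16
Normaliser: 0.0016741 + 0.0112702 + 2.50955e-16 = 0.0129443
Responsibility of Class A: 0.0016741 / 0.0129443 ≈ 0.1293

0.1293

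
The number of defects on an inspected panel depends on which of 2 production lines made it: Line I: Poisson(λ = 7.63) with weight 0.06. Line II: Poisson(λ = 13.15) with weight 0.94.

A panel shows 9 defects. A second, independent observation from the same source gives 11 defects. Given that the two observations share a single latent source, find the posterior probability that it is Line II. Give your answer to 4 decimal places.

0.9307

Posterior ∝ prior × likelihood, so P(k | x) ∝ π_k f_k(x); normalise over all components.
Since both observations come from the same component, the likelihood for component k is f_k(x₁)·f_k(x₂).
  p_I = [0.117298] × [0.0620794] = 0.00728179
  p_II = [0.0630371] × [0.0990958] = 0.00624671
Multiply by the mixture weights:
  π_I·p_I = 0.06 × 0.00728179 = 0.000436907
  π_II·p_II = 0.94 × 0.00624671 = 0.00587191
Marginal: 0.000436907 + 0.00587191 = 0.00630882
So the posterior for Line II is 0.00587191 / 0.00630882 ≈ 0.9307.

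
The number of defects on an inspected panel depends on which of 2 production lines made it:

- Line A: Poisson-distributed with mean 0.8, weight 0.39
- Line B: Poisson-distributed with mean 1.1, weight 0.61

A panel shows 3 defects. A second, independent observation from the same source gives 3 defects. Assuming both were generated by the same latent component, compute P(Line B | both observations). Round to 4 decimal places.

Posterior ∝ prior × likelihood, so P(k | x) ∝ π_k f_k(x); normalise over all components.
Since both observations come from the same component, the likelihood for component k is f_k(x₁)·f_k(x₂).
  f_A = [e^(−0.8)·0.8^3/3! = 0.0383427] × [0.0383427] = 0.00147017
  f_B = [e^(−1.1)·1.1^3/3! = 0.0738419] × [0.0738419] = 0.00545263
Prior × likelihood for each component:
  π_A·f_A = 0.39 × 0.00147017 = 0.000573365
  π_B·f_B = 0.61 × 0.00545263 = 0.0033261
Sum: 0.000573365 + 0.0033261 = 0.00389947
Responsibility of Line B: 0.0033261 / 0.00389947 ≈ 0.8530

0.8530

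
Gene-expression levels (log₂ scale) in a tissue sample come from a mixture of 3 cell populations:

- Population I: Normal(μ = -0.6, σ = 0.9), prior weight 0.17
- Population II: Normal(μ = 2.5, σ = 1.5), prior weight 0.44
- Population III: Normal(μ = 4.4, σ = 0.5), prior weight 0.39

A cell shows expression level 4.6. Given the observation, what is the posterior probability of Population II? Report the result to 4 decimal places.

P(component k | x) = π_k·f_k(x) / marginal(x), where marginal(x) = Σ_j π_j·f_j(x).
Component likelihoods at x = 4.6:
  f_I = 2.49864e-08
  f_II = 0.0998183
  f_III = 0.73654
Prior × likelihood for each component:
  π_I·f_I = 0.17 × 2.49864e-08 = 4.24768e-09
  π_II·f_II = 0.44 × 0.0998183 = 0.0439201
  π_III·f_III = 0.39 × 0.73654 = 0.287251
Evidence: 4.24768e-09 + 0.0439201 + 0.287251 = 0.331171
Responsibility of Population II: 0.0439201 / 0.331171 ≈ 0.1326

0.1326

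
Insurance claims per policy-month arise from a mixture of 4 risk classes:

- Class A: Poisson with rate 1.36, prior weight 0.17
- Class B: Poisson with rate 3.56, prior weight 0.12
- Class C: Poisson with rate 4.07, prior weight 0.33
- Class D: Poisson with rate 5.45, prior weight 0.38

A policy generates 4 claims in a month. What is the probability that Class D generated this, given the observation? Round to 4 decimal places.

Posterior ∝ prior × likelihood, so P(k | x) ∝ P(Z=k) f_k(x); normalise over all components.
Evaluate each component's likelihood at the observed value:
  p_A = e^(−1.36)·1.36^4/4! = 0.0365851
  p_B = e^(−3.56)·3.56^4/4! = 0.190327
  p_C = e^(−4.07)·4.07^4/4! = 0.195249
  p_D = e^(−5.45)·5.45^4/4! = 0.157932
Multiply by the mixture weights:
  P(Z=A)·p_A = 0.17 × 0.0365851 = 0.00621946
  P(Z=B)·p_B = 0.12 × 0.190327 = 0.0228392
  P(Z=C)·p_C = 0.33 × 0.195249 = 0.064432
  P(Z=D)·p_D = 0.38 × 0.157932 = 0.0600141
Denominator: 0.00621946 + 0.0228392 + 0.064432 + 0.0600141 = 0.153505
P(Class D | the observation) = 0.0600141 / 0.153505 ≈ 0.3910

0.3910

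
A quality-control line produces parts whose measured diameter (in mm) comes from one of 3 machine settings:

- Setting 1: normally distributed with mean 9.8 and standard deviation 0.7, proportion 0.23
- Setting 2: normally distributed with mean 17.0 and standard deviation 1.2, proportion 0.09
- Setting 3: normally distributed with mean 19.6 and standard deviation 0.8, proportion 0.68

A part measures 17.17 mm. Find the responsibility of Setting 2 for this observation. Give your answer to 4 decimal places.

0.8980

Apply Bayes' rule: the posterior for each component is proportional to its prior times its likelihood at x.
Evaluate each component's likelihood at the observed value:
  p_1 = (1/(0.7·√(2π)))·exp(−(17.17−9.8)²/(2·0.7²)) = 0.569918·exp(-55.42541) = 4.8402e-25
  p_2 = (1/(1.2·√(2π)))·exp(−(17.17−17.0)²/(2·1.2²)) = 0.332452·exp(-0.01003) = 0.329133
  p_3 = (1/(0.8·√(2π)))·exp(−(17.17−19.6)²/(2·0.8²)) = 0.498678·exp(-4.61320) = 0.00494688
Unnormalised posteriors:
  π_1·p_1 = 0.23 × 4.8402e-25 = 1.11325e-25
  π_2·p_2 = 0.09 × 0.329133 = 0.0296219
  π_3·p_3 = 0.68 × 0.00494688 = 0.00336388
Sum: 1.11325e-25 + 0.0296219 + 0.00336388 = 0.0329858
So the posterior for Setting 2 is 0.0296219 / 0.0329858 ≈ 0.8980.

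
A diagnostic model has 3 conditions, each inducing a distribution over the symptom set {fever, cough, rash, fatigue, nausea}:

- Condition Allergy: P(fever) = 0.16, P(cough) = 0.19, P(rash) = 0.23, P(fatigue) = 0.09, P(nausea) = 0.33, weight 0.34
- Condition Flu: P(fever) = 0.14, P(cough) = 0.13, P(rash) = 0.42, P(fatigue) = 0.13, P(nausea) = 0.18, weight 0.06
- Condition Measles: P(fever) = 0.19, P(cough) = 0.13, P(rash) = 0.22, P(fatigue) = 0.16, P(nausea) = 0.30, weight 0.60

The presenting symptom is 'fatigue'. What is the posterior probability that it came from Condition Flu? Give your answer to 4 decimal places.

0.0580

Apply Bayes' rule: the posterior for each component is proportional to its prior times its likelihood at x.
Evaluate each component's likelihood at the observed value:
  L_Allergy = P(fatigue | comp) = 0.09
  L_Flu = P(fatigue | comp) = 0.13
  L_Measles = P(fatigue | comp) = 0.16
Multiply by the mixture weights:
  w_Allergy·L_Allergy = 0.34 × 0.09 = 0.0306
  w_Flu·L_Flu = 0.06 × 0.13 = 0.0078
  w_Measles·L_Measles = 0.60 × 0.16 = 0.096
Sum: 0.0306 + 0.0078 + 0.096 = 0.1344
P(Condition Flu | 'fatigue') ≈ 0.0580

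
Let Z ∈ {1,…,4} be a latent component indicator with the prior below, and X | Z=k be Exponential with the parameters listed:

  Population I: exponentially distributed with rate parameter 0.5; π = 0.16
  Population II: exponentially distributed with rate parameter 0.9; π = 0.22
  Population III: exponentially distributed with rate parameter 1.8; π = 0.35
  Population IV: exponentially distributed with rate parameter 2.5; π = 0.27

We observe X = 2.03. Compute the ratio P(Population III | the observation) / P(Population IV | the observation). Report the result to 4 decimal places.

3.8652

The posterior odds equal the prior odds times the likelihood ratio: (π_i/π_j)·(f_i(x)/f_j(x)).
Component likelihoods at x = 2.03:
  L_I = 0.5·e^(−0.5·2.03) = 0.5·e^(−1.0150) = 0.181201
  L_II = 0.9·e^(−0.9·2.03) = 0.9·e^(−1.8270) = 0.144806
  L_III = 1.8·e^(−1.8·2.03) = 1.8·e^(−3.6540) = 0.0465973
  L_IV = 2.5·e^(−2.5·2.03) = 2.5·e^(−5.0750) = 0.0156277
Odds = (0.35/0.27) × (0.0465973/0.0156277) = 1.2963 × 2.98171 ≈ 3.8652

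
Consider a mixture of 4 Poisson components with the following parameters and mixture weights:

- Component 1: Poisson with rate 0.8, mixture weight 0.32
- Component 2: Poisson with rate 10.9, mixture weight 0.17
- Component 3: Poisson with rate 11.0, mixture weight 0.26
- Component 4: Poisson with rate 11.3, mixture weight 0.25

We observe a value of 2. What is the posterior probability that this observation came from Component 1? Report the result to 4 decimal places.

By Bayes' theorem, P(k | x) = π_k f_k(x) / Σ_j π_j f_j(x).
Poisson probabilities:
  f_1 = e^(−0.8)·0.8^2/2! = 0.143785
  f_2 = e^(−10.9)·10.9^2/2! = 0.00109651
  f_3 = e^(−11.0)·11.0^2/2! = 0.00101045
  f_4 = e^(−11.3)·11.3^2/2! = 0.000789949
Multiply by the mixture weights:
  π_1·f_1 = 0.32 × 0.143785 = 0.0460113
  π_2·f_2 = 0.17 × 0.00109651 = 0.000186407
  π_3·f_3 = 0.26 × 0.00101045 = 0.000262718
  π_4·f_4 = 0.25 × 0.000789949 = 0.000197487
Marginal: 0.0460113 + 0.000186407 + 0.000262718 + 0.000197487 = 0.0466579
P(Component 1 | 2) = 0.0460113 / 0.0466579 ≈ 0.9861

0.9861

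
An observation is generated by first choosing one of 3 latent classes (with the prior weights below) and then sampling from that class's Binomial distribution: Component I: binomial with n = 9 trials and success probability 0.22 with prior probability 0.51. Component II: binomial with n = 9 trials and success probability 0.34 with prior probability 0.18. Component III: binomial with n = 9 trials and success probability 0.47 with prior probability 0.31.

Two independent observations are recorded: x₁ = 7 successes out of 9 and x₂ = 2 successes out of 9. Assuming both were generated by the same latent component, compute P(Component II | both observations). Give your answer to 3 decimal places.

By Bayes' theorem, P(k | x) = π_k f_k(x) / Σ_j π_j f_j(x).
Since both observations come from the same component, the likelihood for component k is f_k(x₁)·f_k(x₂).
  f_I = [C(9,7)·0.22^7·0.78^2 = 36·2.49436e-05·0.6084 = 0.000546324] × [0.306062] = 0.000167209
  f_II = [C(9,7)·0.34^7·0.66^2 = 36·0.000525234·0.4356 = 0.0082365] × [0.227022] = 0.00186987
  f_III = [C(9,7)·0.47^7·0.53^2 = 36·0.00506623·0.2809 = 0.0512318] × [0.0934177] = 0.00478595
Multiply by the mixture weights:
  π_I·f_I = 0.51 × 0.000167209 = 8.52768e-05
  π_II·f_II = 0.18 × 0.00186987 = 0.000336576
  π_III·f_III = 0.31 × 0.00478595 = 0.00148365
Sum: 8.52768e-05 + 0.000336576 + 0.00148365 = 0.0019055
P(Component II | data) = 0.000336576 / 0.0019055 ≈ 0.177

0.177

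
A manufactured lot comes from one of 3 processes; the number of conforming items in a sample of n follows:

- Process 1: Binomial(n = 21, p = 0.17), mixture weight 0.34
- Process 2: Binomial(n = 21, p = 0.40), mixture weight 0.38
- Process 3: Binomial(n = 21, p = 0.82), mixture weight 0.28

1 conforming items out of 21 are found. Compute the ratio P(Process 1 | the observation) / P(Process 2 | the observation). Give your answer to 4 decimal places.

250.3924

Only the two components matter; the odds are (π_i f_i(x)) / (π_j f_j(x)).
Binomial probabilities:
  L_1 = C(21,1)·0.17^1·0.83^20 = 21·0.17·0.0240748 = 0.0859469
  L_2 = C(21,1)·0.40^1·0.60^20 = 21·0.4·3.65616e-05 = 0.000307117
  L_3 = C(21,1)·0.82^1·0.18^20 = 21·0.82·1.27482e-15 = 2.19525e-14
0.0292219 / 0.000116705 ≈ 250.3924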